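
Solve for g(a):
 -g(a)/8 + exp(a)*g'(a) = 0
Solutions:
 g(a) = C1*exp(-exp(-a)/8)


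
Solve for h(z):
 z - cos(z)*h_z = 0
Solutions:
 h(z) = C1 + Integral(z/cos(z), z)


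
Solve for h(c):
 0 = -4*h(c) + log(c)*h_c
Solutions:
 h(c) = C1*exp(4*li(c))


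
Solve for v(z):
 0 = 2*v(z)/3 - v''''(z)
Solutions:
 v(z) = C1*exp(-2^(1/4)*3^(3/4)*z/3) + C2*exp(2^(1/4)*3^(3/4)*z/3) + C3*sin(2^(1/4)*3^(3/4)*z/3) + C4*cos(2^(1/4)*3^(3/4)*z/3)


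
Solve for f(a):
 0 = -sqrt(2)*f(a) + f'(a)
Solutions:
 f(a) = C1*exp(sqrt(2)*a)


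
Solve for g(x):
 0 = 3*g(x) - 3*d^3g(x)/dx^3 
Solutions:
 g(x) = C3*exp(x) + (C1*sin(sqrt(3)*x/2) + C2*cos(sqrt(3)*x/2))*exp(-x/2)


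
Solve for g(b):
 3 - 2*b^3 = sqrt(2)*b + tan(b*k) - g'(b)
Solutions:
 g(b) = C1 + b^4/2 + sqrt(2)*b^2/2 - 3*b + Piecewise((-log(cos(b*k))/k, Ne(k, 0)), (0, True))


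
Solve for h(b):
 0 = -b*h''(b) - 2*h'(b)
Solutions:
 h(b) = C1 + C2/b


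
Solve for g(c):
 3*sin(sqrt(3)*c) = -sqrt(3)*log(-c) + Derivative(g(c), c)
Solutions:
 g(c) = C1 + sqrt(3)*c*(log(-c) - 1) - sqrt(3)*cos(sqrt(3)*c)


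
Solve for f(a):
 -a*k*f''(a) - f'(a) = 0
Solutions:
 f(a) = C1 + a^(((re(k) - 1)*re(k) + im(k)^2)/(re(k)^2 + im(k)^2))*(C2*sin(log(a)*Abs(im(k))/(re(k)^2 + im(k)^2)) + C3*cos(log(a)*im(k)/(re(k)^2 + im(k)^2)))


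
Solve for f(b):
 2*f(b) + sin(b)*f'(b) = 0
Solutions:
 f(b) = C1*(cos(b) + 1)/(cos(b) - 1)


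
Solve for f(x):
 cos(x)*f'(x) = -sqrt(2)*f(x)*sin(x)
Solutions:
 f(x) = C1*cos(x)^(sqrt(2))


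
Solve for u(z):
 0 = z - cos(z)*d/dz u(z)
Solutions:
 u(z) = C1 + Integral(z/cos(z), z)


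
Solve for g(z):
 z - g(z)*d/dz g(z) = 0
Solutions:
 g(z) = -sqrt(C1 + z^2)
 g(z) = sqrt(C1 + z^2)


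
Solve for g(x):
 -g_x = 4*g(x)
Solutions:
 g(x) = C1*exp(-4*x)


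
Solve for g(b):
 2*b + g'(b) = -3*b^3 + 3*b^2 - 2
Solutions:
 g(b) = C1 - 3*b^4/4 + b^3 - b^2 - 2*b


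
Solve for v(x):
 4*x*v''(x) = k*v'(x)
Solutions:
 v(x) = C1 + x^(re(k)/4 + 1)*(C2*sin(log(x)*Abs(im(k))/4) + C3*cos(log(x)*im(k)/4))


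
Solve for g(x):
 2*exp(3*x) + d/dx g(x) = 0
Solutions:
 g(x) = C1 - 2*exp(3*x)/3


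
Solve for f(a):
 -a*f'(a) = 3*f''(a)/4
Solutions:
 f(a) = C1 + C2*erf(sqrt(6)*a/3)


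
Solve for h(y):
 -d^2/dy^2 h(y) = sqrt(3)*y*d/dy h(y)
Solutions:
 h(y) = C1 + C2*erf(sqrt(2)*3^(1/4)*y/2)


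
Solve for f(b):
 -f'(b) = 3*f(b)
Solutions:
 f(b) = C1*exp(-3*b)


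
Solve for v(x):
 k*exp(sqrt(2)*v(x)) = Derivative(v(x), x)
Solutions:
 v(x) = sqrt(2)*(2*log(-1/(C1 + k*x)) - log(2))/4


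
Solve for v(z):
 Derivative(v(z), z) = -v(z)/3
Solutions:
 v(z) = C1*exp(-z/3)


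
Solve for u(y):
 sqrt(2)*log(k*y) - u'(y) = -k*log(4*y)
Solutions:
 u(y) = C1 + y*(k + sqrt(2))*log(y) + y*(-k + 2*k*log(2) + sqrt(2)*log(k) - sqrt(2))


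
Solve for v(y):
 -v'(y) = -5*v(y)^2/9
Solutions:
 v(y) = -9/(C1 + 5*y)


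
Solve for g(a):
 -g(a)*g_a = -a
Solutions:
 g(a) = -sqrt(C1 + a^2)
 g(a) = sqrt(C1 + a^2)


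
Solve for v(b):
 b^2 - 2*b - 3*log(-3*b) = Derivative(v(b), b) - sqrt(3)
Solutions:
 v(b) = C1 + b^3/3 - b^2 - 3*b*log(-b) + b*(-3*log(3) + sqrt(3) + 3)


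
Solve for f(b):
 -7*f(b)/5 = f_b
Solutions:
 f(b) = C1*exp(-7*b/5)


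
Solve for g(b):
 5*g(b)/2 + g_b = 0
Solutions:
 g(b) = C1*exp(-5*b/2)


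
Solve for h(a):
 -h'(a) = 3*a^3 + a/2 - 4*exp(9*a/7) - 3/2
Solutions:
 h(a) = C1 - 3*a^4/4 - a^2/4 + 3*a/2 + 28*exp(9*a/7)/9


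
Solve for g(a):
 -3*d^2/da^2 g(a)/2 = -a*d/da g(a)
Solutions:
 g(a) = C1 + C2*erfi(sqrt(3)*a/3)


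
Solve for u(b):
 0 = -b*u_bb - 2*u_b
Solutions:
 u(b) = C1 + C2/b


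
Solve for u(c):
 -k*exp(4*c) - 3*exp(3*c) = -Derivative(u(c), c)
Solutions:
 u(c) = C1 + k*exp(4*c)/4 + exp(3*c)


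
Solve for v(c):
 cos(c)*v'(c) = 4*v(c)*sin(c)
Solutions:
 v(c) = C1/cos(c)^4


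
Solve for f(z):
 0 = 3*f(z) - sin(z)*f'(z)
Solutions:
 f(z) = C1*(cos(z) - 1)^(3/2)/(cos(z) + 1)^(3/2)


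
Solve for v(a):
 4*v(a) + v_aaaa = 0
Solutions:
 v(a) = (C1*sin(a) + C2*cos(a))*exp(-a) + (C3*sin(a) + C4*cos(a))*exp(a)


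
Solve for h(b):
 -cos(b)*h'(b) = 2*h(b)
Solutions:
 h(b) = C1*(sin(b) - 1)/(sin(b) + 1)


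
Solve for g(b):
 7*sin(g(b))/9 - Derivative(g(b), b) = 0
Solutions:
 -7*b/9 + log(cos(g(b)) - 1)/2 - log(cos(g(b)) + 1)/2 = C1


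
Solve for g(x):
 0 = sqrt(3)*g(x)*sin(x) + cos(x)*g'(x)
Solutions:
 g(x) = C1*cos(x)^(sqrt(3))


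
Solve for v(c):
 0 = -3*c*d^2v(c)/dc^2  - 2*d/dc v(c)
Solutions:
 v(c) = C1 + C2*c^(1/3)


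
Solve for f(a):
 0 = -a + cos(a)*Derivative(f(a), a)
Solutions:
 f(a) = C1 + Integral(a/cos(a), a)


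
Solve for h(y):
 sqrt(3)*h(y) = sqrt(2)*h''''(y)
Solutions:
 h(y) = C1*exp(-2^(7/8)*3^(1/8)*y/2) + C2*exp(2^(7/8)*3^(1/8)*y/2) + C3*sin(2^(7/8)*3^(1/8)*y/2) + C4*cos(2^(7/8)*3^(1/8)*y/2)


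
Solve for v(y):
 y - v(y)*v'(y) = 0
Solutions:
 v(y) = -sqrt(C1 + y^2)
 v(y) = sqrt(C1 + y^2)


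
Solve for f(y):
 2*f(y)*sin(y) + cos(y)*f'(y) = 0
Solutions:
 f(y) = C1*cos(y)^2


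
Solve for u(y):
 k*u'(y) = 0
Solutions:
 u(y) = C1


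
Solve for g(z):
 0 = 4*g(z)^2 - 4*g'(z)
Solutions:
 g(z) = -1/(C1 + z)


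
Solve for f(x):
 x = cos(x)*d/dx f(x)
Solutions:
 f(x) = C1 + Integral(x/cos(x), x)


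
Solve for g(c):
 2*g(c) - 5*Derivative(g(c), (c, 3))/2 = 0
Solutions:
 g(c) = C3*exp(10^(2/3)*c/5) + (C1*sin(10^(2/3)*sqrt(3)*c/10) + C2*cos(10^(2/3)*sqrt(3)*c/10))*exp(-10^(2/3)*c/10)


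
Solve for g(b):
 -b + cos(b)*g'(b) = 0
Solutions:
 g(b) = C1 + Integral(b/cos(b), b)


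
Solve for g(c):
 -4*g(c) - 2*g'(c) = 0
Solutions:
 g(c) = C1*exp(-2*c)


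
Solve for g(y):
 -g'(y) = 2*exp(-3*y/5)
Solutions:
 g(y) = C1 + 10*exp(-3*y/5)/3


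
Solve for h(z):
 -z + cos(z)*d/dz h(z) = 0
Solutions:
 h(z) = C1 + Integral(z/cos(z), z)


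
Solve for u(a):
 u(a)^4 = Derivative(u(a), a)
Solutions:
 u(a) = (-1/(C1 + 3*a))^(1/3)
 u(a) = (-1/(C1 + a))^(1/3)*(-3^(2/3) - 3*3^(1/6)*I)/6
 u(a) = (-1/(C1 + a))^(1/3)*(-3^(2/3) + 3*3^(1/6)*I)/6


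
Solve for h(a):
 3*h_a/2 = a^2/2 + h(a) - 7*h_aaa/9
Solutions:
 h(a) = C1*exp(42^(1/3)*a*(-3^(1/3)*(14 + sqrt(322))^(1/3) + 3*14^(1/3)/(14 + sqrt(322))^(1/3))/28)*sin(3*14^(1/3)*3^(1/6)*a*(14^(1/3)*3^(2/3)/(14 + sqrt(322))^(1/3) + (14 + sqrt(322))^(1/3))/28) + C2*exp(42^(1/3)*a*(-3^(1/3)*(14 + sqrt(322))^(1/3) + 3*14^(1/3)/(14 + sqrt(322))^(1/3))/28)*cos(3*14^(1/3)*3^(1/6)*a*(14^(1/3)*3^(2/3)/(14 + sqrt(322))^(1/3) + (14 + sqrt(322))^(1/3))/28) + C3*exp(-42^(1/3)*a*(-3^(1/3)*(14 + sqrt(322))^(1/3) + 3*14^(1/3)/(14 + sqrt(322))^(1/3))/14) - a^2/2 - 3*a/2 - 9/4


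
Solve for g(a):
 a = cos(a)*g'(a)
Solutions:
 g(a) = C1 + Integral(a/cos(a), a)


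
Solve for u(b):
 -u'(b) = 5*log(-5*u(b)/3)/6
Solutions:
 6*Integral(1/(log(-_y) - log(3) + log(5)), (_y, u(b)))/5 = C1 - b


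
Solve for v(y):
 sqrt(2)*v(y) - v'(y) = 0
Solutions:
 v(y) = C1*exp(sqrt(2)*y)


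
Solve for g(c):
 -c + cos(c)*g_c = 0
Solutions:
 g(c) = C1 + Integral(c/cos(c), c)


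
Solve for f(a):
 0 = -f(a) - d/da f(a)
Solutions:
 f(a) = C1*exp(-a)


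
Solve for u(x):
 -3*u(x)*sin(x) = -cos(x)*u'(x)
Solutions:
 u(x) = C1/cos(x)^3


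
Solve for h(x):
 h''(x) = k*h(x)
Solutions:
 h(x) = C1*exp(-sqrt(k)*x) + C2*exp(sqrt(k)*x)


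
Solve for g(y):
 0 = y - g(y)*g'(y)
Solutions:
 g(y) = -sqrt(C1 + y^2)
 g(y) = sqrt(C1 + y^2)


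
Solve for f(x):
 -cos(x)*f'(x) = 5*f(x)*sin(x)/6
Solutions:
 f(x) = C1*cos(x)^(5/6)


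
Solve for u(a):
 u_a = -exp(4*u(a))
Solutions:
 u(a) = log(-I*(1/(C1 + 4*a))^(1/4))
 u(a) = log(I*(1/(C1 + 4*a))^(1/4))
 u(a) = log(-(1/(C1 + 4*a))^(1/4))
 u(a) = log(1/(C1 + 4*a))/4


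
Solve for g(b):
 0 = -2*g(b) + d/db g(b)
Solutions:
 g(b) = C1*exp(2*b)


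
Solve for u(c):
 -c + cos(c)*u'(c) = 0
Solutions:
 u(c) = C1 + Integral(c/cos(c), c)


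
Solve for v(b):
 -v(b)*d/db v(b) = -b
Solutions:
 v(b) = -sqrt(C1 + b^2)
 v(b) = sqrt(C1 + b^2)


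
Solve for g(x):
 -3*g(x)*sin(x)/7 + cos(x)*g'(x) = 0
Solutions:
 g(x) = C1/cos(x)^(3/7)


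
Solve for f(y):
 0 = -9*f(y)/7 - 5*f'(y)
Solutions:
 f(y) = C1*exp(-9*y/35)


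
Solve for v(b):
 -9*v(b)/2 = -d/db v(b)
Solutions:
 v(b) = C1*exp(9*b/2)


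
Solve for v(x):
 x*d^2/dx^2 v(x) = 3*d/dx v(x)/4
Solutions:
 v(x) = C1 + C2*x^(7/4)


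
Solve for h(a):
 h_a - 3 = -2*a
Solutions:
 h(a) = C1 - a^2 + 3*a


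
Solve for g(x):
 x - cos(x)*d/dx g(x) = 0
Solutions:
 g(x) = C1 + Integral(x/cos(x), x)


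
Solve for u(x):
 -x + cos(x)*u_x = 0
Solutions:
 u(x) = C1 + Integral(x/cos(x), x)


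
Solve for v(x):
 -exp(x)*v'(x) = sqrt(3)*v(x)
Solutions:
 v(x) = C1*exp(sqrt(3)*exp(-x))


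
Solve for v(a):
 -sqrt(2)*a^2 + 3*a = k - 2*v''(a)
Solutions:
 v(a) = C1 + C2*a + sqrt(2)*a^4/24 - a^3/4 + a^2*k/4


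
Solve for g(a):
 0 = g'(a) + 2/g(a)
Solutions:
 g(a) = -sqrt(C1 - 4*a)
 g(a) = sqrt(C1 - 4*a)


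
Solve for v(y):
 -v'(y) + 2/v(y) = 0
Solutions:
 v(y) = -sqrt(C1 + 4*y)
 v(y) = sqrt(C1 + 4*y)


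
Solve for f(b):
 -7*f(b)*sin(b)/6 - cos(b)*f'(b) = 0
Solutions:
 f(b) = C1*cos(b)^(7/6)


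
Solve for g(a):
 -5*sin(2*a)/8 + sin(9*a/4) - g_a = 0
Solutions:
 g(a) = C1 + 5*cos(2*a)/16 - 4*cos(9*a/4)/9


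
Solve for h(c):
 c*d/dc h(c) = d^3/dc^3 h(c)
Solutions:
 h(c) = C1 + Integral(C2*airyai(c) + C3*airybi(c), c)


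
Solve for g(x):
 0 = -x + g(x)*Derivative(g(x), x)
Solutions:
 g(x) = -sqrt(C1 + x^2)
 g(x) = sqrt(C1 + x^2)


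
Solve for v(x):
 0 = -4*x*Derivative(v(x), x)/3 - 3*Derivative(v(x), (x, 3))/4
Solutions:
 v(x) = C1 + Integral(C2*airyai(-2*6^(1/3)*x/3) + C3*airybi(-2*6^(1/3)*x/3), x)


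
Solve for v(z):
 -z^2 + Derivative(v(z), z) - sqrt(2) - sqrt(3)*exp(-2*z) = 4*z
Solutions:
 v(z) = C1 + z^3/3 + 2*z^2 + sqrt(2)*z - sqrt(3)*exp(-2*z)/2


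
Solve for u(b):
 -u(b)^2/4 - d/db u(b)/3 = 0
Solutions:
 u(b) = 4/(C1 + 3*b)


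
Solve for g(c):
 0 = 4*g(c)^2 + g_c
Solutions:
 g(c) = 1/(C1 + 4*c)


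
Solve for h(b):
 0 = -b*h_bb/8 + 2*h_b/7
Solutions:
 h(b) = C1 + C2*b^(23/7)


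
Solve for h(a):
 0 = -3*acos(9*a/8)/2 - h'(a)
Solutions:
 h(a) = C1 - 3*a*acos(9*a/8)/2 + sqrt(64 - 81*a^2)/6


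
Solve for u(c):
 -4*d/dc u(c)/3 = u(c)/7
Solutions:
 u(c) = C1*exp(-3*c/28)


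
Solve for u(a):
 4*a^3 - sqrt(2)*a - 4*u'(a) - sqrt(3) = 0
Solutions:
 u(a) = C1 + a^4/4 - sqrt(2)*a^2/8 - sqrt(3)*a/4


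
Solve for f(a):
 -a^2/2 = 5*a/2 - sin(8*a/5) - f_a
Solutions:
 f(a) = C1 + a^3/6 + 5*a^2/4 + 5*cos(8*a/5)/8


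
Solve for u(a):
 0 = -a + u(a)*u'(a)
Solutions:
 u(a) = -sqrt(C1 + a^2)
 u(a) = sqrt(C1 + a^2)


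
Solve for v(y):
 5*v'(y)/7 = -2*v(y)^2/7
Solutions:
 v(y) = 5/(C1 + 2*y)


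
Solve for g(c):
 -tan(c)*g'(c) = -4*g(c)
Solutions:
 g(c) = C1*sin(c)^4


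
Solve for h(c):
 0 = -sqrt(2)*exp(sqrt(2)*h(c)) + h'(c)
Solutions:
 h(c) = sqrt(2)*(2*log(-1/(C1 + sqrt(2)*c)) - log(2))/4


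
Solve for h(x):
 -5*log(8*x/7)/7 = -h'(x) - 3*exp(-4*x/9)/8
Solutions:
 h(x) = C1 + 5*x*log(x)/7 + 5*x*(-log(7) - 1 + 3*log(2))/7 + 27*exp(-4*x/9)/32


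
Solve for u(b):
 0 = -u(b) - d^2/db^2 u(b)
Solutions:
 u(b) = C1*sin(b) + C2*cos(b)


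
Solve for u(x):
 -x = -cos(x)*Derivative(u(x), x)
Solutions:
 u(x) = C1 + Integral(x/cos(x), x)


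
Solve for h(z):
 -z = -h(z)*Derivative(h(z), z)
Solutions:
 h(z) = -sqrt(C1 + z^2)
 h(z) = sqrt(C1 + z^2)


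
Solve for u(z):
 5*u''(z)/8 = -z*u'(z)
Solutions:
 u(z) = C1 + C2*erf(2*sqrt(5)*z/5)


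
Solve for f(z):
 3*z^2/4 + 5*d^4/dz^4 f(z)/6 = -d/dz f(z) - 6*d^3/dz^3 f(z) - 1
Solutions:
 f(z) = C1 + C2*exp(z*(-24 + 48*3^(2/3)/(5*sqrt(1177) + 601)^(1/3) + 3^(1/3)*(5*sqrt(1177) + 601)^(1/3))/10)*sin(3^(1/6)*z*(-3^(2/3)*(5*sqrt(1177) + 601)^(1/3) + 144/(5*sqrt(1177) + 601)^(1/3))/10) + C3*exp(z*(-24 + 48*3^(2/3)/(5*sqrt(1177) + 601)^(1/3) + 3^(1/3)*(5*sqrt(1177) + 601)^(1/3))/10)*cos(3^(1/6)*z*(-3^(2/3)*(5*sqrt(1177) + 601)^(1/3) + 144/(5*sqrt(1177) + 601)^(1/3))/10) + C4*exp(-z*(48*3^(2/3)/(5*sqrt(1177) + 601)^(1/3) + 12 + 3^(1/3)*(5*sqrt(1177) + 601)^(1/3))/5) - z^3/4 + 8*z


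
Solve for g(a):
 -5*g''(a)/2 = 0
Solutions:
 g(a) = C1 + C2*a


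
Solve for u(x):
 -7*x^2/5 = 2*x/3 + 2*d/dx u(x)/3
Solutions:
 u(x) = C1 - 7*x^3/10 - x^2/2


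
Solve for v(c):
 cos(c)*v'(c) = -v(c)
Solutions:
 v(c) = C1*sqrt(sin(c) - 1)/sqrt(sin(c) + 1)


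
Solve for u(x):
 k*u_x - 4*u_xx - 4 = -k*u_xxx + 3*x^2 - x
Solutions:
 u(x) = C1 + C2*exp(x*(2 - sqrt(4 - k^2))/k) + C3*exp(x*(sqrt(4 - k^2) + 2)/k) + x^3/k - x^2/(2*k) - 2*x/k + 12*x^2/k^2 - 4*x/k^2 + 96*x/k^3


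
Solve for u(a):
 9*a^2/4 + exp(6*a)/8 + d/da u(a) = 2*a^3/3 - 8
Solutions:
 u(a) = C1 + a^4/6 - 3*a^3/4 - 8*a - exp(6*a)/48


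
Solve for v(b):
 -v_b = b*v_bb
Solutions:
 v(b) = C1 + C2*log(b)


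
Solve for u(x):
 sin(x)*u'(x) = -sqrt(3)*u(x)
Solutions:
 u(x) = C1*(cos(x) + 1)^(sqrt(3)/2)/(cos(x) - 1)^(sqrt(3)/2)


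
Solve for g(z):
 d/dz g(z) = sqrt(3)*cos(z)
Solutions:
 g(z) = C1 + sqrt(3)*sin(z)


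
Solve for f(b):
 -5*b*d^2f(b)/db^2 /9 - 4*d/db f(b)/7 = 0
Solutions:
 f(b) = C1 + C2/b^(1/35)


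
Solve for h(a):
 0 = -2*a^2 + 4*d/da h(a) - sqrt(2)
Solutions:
 h(a) = C1 + a^3/6 + sqrt(2)*a/4


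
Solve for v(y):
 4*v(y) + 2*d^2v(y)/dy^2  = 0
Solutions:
 v(y) = C1*sin(sqrt(2)*y) + C2*cos(sqrt(2)*y)


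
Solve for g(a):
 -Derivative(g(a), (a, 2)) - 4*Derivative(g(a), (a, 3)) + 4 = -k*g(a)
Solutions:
 g(a) = C1*exp(-a*((-216*k + sqrt((1 - 216*k)^2 - 1) + 1)^(1/3) + 1 + (-216*k + sqrt((1 - 216*k)^2 - 1) + 1)^(-1/3))/12) + C2*exp(a*((-216*k + sqrt((1 - 216*k)^2 - 1) + 1)^(1/3) - sqrt(3)*I*(-216*k + sqrt((1 - 216*k)^2 - 1) + 1)^(1/3) - 2 - 4/((-1 + sqrt(3)*I)*(-216*k + sqrt((1 - 216*k)^2 - 1) + 1)^(1/3)))/24) + C3*exp(a*((-216*k + sqrt((1 - 216*k)^2 - 1) + 1)^(1/3) + sqrt(3)*I*(-216*k + sqrt((1 - 216*k)^2 - 1) + 1)^(1/3) - 2 + 4/((1 + sqrt(3)*I)*(-216*k + sqrt((1 - 216*k)^2 - 1) + 1)^(1/3)))/24) - 4/k


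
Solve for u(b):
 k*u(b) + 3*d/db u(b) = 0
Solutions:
 u(b) = C1*exp(-b*k/3)


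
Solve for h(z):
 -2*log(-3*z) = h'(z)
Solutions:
 h(z) = C1 - 2*z*log(-z) + 2*z*(1 - log(3))


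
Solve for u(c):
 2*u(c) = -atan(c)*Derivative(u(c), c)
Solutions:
 u(c) = C1*exp(-2*Integral(1/atan(c), c))


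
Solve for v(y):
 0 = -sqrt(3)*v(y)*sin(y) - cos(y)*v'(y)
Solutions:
 v(y) = C1*cos(y)^(sqrt(3))


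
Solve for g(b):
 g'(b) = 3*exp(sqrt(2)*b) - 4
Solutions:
 g(b) = C1 - 4*b + 3*sqrt(2)*exp(sqrt(2)*b)/2


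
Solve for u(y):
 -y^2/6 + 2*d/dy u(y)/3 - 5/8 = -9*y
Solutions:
 u(y) = C1 + y^3/12 - 27*y^2/4 + 15*y/16


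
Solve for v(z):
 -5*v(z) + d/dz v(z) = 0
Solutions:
 v(z) = C1*exp(5*z)


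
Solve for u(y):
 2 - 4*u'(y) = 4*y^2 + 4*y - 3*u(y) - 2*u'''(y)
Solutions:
 u(y) = C1*exp(6^(1/3)*y*(4*6^(1/3)/(sqrt(345) + 27)^(1/3) + (sqrt(345) + 27)^(1/3))/12)*sin(2^(1/3)*3^(1/6)*y*(-3^(2/3)*(sqrt(345) + 27)^(1/3)/12 + 2^(1/3)/(sqrt(345) + 27)^(1/3))) + C2*exp(6^(1/3)*y*(4*6^(1/3)/(sqrt(345) + 27)^(1/3) + (sqrt(345) + 27)^(1/3))/12)*cos(2^(1/3)*3^(1/6)*y*(-3^(2/3)*(sqrt(345) + 27)^(1/3)/12 + 2^(1/3)/(sqrt(345) + 27)^(1/3))) + C3*exp(-6^(1/3)*y*(4*6^(1/3)/(sqrt(345) + 27)^(1/3) + (sqrt(345) + 27)^(1/3))/6) + 4*y^2/3 + 44*y/9 + 158/27


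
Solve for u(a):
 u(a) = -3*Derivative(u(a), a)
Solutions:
 u(a) = C1*exp(-a/3)


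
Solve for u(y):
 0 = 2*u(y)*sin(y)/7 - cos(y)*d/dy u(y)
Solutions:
 u(y) = C1/cos(y)^(2/7)


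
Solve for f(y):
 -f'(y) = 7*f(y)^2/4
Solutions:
 f(y) = 4/(C1 + 7*y)


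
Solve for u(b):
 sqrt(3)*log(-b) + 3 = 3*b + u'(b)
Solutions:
 u(b) = C1 - 3*b^2/2 + sqrt(3)*b*log(-b) + b*(3 - sqrt(3))


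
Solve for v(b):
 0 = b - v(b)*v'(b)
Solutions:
 v(b) = -sqrt(C1 + b^2)
 v(b) = sqrt(C1 + b^2)


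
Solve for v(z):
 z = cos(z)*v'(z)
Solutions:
 v(z) = C1 + Integral(z/cos(z), z)


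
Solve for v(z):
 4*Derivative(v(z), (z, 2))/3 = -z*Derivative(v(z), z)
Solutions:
 v(z) = C1 + C2*erf(sqrt(6)*z/4)


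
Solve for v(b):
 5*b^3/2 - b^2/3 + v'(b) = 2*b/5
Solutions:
 v(b) = C1 - 5*b^4/8 + b^3/9 + b^2/5


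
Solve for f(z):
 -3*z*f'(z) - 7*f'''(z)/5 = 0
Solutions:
 f(z) = C1 + Integral(C2*airyai(-15^(1/3)*7^(2/3)*z/7) + C3*airybi(-15^(1/3)*7^(2/3)*z/7), z)


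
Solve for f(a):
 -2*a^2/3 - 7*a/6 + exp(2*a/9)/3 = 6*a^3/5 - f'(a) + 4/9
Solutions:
 f(a) = C1 + 3*a^4/10 + 2*a^3/9 + 7*a^2/12 + 4*a/9 - 3*exp(2*a/9)/2


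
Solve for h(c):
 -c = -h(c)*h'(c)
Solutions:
 h(c) = -sqrt(C1 + c^2)
 h(c) = sqrt(C1 + c^2)


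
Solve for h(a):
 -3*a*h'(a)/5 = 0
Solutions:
 h(a) = C1


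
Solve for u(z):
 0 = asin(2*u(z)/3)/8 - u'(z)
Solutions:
 Integral(1/asin(2*_y/3), (_y, u(z))) = C1 + z/8


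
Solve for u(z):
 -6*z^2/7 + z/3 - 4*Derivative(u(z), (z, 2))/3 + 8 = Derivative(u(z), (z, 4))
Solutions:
 u(z) = C1 + C2*z + C3*sin(2*sqrt(3)*z/3) + C4*cos(2*sqrt(3)*z/3) - 3*z^4/56 + z^3/24 + 195*z^2/56


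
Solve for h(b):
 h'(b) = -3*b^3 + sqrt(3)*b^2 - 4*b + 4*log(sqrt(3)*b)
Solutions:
 h(b) = C1 - 3*b^4/4 + sqrt(3)*b^3/3 - 2*b^2 + 4*b*log(b) - 4*b + b*log(9)


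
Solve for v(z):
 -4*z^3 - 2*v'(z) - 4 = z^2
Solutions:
 v(z) = C1 - z^4/2 - z^3/6 - 2*z


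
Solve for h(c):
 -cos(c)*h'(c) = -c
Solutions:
 h(c) = C1 + Integral(c/cos(c), c)


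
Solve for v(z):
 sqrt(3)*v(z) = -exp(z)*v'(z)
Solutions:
 v(z) = C1*exp(sqrt(3)*exp(-z))


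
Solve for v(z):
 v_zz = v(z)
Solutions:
 v(z) = C1*exp(-z) + C2*exp(z)


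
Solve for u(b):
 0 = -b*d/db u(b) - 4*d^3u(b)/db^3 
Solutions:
 u(b) = C1 + Integral(C2*airyai(-2^(1/3)*b/2) + C3*airybi(-2^(1/3)*b/2), b)


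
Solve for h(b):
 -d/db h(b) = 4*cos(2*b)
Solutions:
 h(b) = C1 - 2*sin(2*b)


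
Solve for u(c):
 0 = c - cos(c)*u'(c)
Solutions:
 u(c) = C1 + Integral(c/cos(c), c)


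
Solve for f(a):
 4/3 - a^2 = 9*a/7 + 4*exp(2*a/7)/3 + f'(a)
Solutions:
 f(a) = C1 - a^3/3 - 9*a^2/14 + 4*a/3 - 14*exp(2*a/7)/3


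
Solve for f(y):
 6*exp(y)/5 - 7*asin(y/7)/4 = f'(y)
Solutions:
 f(y) = C1 - 7*y*asin(y/7)/4 - 7*sqrt(49 - y^2)/4 + 6*exp(y)/5


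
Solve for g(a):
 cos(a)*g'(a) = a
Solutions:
 g(a) = C1 + Integral(a/cos(a), a)


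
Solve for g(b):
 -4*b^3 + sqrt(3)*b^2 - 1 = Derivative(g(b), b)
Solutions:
 g(b) = C1 - b^4 + sqrt(3)*b^3/3 - b


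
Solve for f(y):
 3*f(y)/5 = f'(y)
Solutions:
 f(y) = C1*exp(3*y/5)


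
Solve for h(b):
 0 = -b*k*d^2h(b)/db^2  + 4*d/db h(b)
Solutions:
 h(b) = C1 + b^(((re(k) + 4)*re(k) + im(k)^2)/(re(k)^2 + im(k)^2))*(C2*sin(4*log(b)*Abs(im(k))/(re(k)^2 + im(k)^2)) + C3*cos(4*log(b)*im(k)/(re(k)^2 + im(k)^2)))


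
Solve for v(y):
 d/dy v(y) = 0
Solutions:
 v(y) = C1


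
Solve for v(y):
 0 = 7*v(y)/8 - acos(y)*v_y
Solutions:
 v(y) = C1*exp(7*Integral(1/acos(y), y)/8)


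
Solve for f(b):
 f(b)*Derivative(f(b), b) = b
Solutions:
 f(b) = -sqrt(C1 + b^2)
 f(b) = sqrt(C1 + b^2)


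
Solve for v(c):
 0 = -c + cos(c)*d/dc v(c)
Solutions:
 v(c) = C1 + Integral(c/cos(c), c)


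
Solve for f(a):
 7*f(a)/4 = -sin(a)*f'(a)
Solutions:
 f(a) = C1*(cos(a) + 1)^(7/8)/(cos(a) - 1)^(7/8)


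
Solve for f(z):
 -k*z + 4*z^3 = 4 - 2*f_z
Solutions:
 f(z) = C1 + k*z^2/4 - z^4/2 + 2*z


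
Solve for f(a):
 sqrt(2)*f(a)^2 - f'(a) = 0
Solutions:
 f(a) = -1/(C1 + sqrt(2)*a)


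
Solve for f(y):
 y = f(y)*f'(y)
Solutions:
 f(y) = -sqrt(C1 + y^2)
 f(y) = sqrt(C1 + y^2)


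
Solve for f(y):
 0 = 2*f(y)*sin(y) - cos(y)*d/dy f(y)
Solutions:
 f(y) = C1/cos(y)^2


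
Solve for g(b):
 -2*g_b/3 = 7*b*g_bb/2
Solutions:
 g(b) = C1 + C2*b^(17/21)


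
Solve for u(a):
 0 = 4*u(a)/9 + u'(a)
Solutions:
 u(a) = C1*exp(-4*a/9)


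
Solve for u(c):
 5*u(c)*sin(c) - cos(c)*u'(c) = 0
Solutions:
 u(c) = C1/cos(c)^5


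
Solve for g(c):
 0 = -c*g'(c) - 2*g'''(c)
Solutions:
 g(c) = C1 + Integral(C2*airyai(-2^(2/3)*c/2) + C3*airybi(-2^(2/3)*c/2), c)


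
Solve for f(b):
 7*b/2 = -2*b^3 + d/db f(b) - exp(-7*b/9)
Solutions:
 f(b) = C1 + b^4/2 + 7*b^2/4 - 9*exp(-7*b/9)/7


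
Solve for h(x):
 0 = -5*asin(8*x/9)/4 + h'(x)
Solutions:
 h(x) = C1 + 5*x*asin(8*x/9)/4 + 5*sqrt(81 - 64*x^2)/32


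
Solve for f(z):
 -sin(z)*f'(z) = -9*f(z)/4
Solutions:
 f(z) = C1*(cos(z) - 1)^(9/8)/(cos(z) + 1)^(9/8)


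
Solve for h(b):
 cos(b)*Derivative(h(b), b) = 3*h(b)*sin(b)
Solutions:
 h(b) = C1/cos(b)^3


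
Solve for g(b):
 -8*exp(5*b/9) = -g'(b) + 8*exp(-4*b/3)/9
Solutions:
 g(b) = C1 + 72*exp(5*b/9)/5 - 2*exp(-4*b/3)/3


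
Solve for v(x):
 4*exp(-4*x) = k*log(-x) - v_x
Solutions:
 v(x) = C1 + k*x*log(-x) - k*x + exp(-4*x)


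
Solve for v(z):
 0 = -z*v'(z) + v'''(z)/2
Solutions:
 v(z) = C1 + Integral(C2*airyai(2^(1/3)*z) + C3*airybi(2^(1/3)*z), z)


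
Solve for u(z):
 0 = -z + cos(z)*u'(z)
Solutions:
 u(z) = C1 + Integral(z/cos(z), z)


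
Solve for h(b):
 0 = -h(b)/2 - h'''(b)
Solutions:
 h(b) = C3*exp(-2^(2/3)*b/2) + (C1*sin(2^(2/3)*sqrt(3)*b/4) + C2*cos(2^(2/3)*sqrt(3)*b/4))*exp(2^(2/3)*b/4)


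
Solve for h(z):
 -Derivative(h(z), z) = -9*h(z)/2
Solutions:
 h(z) = C1*exp(9*z/2)


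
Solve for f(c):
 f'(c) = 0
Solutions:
 f(c) = C1


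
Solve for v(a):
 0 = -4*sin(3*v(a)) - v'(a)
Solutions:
 v(a) = -acos((-C1 - exp(24*a))/(C1 - exp(24*a)))/3 + 2*pi/3
 v(a) = acos((-C1 - exp(24*a))/(C1 - exp(24*a)))/3


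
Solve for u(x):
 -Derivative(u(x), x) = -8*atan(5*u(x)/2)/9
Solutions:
 Integral(1/atan(5*_y/2), (_y, u(x))) = C1 + 8*x/9


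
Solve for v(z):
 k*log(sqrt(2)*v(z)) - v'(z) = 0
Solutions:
 Integral(1/(2*log(_y) + log(2)), (_y, v(z))) = C1 + k*z/2


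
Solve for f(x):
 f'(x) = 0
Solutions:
 f(x) = C1


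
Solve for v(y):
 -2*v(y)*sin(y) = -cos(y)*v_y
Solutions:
 v(y) = C1/cos(y)^2


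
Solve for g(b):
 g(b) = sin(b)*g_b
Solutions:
 g(b) = C1*sqrt(cos(b) - 1)/sqrt(cos(b) + 1)


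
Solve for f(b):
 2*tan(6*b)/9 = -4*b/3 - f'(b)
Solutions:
 f(b) = C1 - 2*b^2/3 + log(cos(6*b))/27


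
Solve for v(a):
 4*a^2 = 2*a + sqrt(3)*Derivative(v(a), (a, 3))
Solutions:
 v(a) = C1 + C2*a + C3*a^2 + sqrt(3)*a^5/45 - sqrt(3)*a^4/36


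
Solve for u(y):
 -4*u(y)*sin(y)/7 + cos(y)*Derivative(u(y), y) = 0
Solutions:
 u(y) = C1/cos(y)^(4/7)


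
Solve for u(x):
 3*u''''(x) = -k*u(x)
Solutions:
 u(x) = C1*exp(-3^(3/4)*x*(-k)^(1/4)/3) + C2*exp(3^(3/4)*x*(-k)^(1/4)/3) + C3*exp(-3^(3/4)*I*x*(-k)^(1/4)/3) + C4*exp(3^(3/4)*I*x*(-k)^(1/4)/3)


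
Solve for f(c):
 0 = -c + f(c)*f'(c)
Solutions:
 f(c) = -sqrt(C1 + c^2)
 f(c) = sqrt(C1 + c^2)


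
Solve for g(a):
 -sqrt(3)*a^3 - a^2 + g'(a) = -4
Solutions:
 g(a) = C1 + sqrt(3)*a^4/4 + a^3/3 - 4*a


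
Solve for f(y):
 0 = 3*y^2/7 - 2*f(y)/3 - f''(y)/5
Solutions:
 f(y) = C1*sin(sqrt(30)*y/3) + C2*cos(sqrt(30)*y/3) + 9*y^2/14 - 27/70


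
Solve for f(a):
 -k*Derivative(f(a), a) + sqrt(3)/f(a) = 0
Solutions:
 f(a) = -sqrt(C1 + 2*sqrt(3)*a/k)
 f(a) = sqrt(C1 + 2*sqrt(3)*a/k)


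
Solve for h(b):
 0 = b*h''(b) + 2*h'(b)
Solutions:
 h(b) = C1 + C2/b


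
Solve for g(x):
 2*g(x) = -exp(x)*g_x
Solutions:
 g(x) = C1*exp(2*exp(-x))


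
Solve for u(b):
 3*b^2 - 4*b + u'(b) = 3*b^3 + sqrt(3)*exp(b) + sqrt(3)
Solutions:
 u(b) = C1 + 3*b^4/4 - b^3 + 2*b^2 + sqrt(3)*b + sqrt(3)*exp(b)


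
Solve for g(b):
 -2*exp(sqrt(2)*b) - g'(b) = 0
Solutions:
 g(b) = C1 - sqrt(2)*exp(sqrt(2)*b)


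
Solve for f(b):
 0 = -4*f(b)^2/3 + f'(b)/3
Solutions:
 f(b) = -1/(C1 + 4*b)


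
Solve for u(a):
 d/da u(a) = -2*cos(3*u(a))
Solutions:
 u(a) = -asin((C1 + exp(12*a))/(C1 - exp(12*a)))/3 + pi/3
 u(a) = asin((C1 + exp(12*a))/(C1 - exp(12*a)))/3


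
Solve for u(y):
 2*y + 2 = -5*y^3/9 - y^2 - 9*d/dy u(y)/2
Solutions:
 u(y) = C1 - 5*y^4/162 - 2*y^3/27 - 2*y^2/9 - 4*y/9


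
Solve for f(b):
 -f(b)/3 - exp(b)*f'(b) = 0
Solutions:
 f(b) = C1*exp(exp(-b)/3)


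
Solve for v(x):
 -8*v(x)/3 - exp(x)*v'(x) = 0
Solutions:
 v(x) = C1*exp(8*exp(-x)/3)


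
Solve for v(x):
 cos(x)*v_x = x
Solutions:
 v(x) = C1 + Integral(x/cos(x), x)


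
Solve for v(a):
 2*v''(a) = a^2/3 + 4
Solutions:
 v(a) = C1 + C2*a + a^4/72 + a^2


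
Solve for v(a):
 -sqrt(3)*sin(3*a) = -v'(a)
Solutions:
 v(a) = C1 - sqrt(3)*cos(3*a)/3


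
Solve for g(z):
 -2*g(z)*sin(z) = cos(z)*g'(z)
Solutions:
 g(z) = C1*cos(z)^2


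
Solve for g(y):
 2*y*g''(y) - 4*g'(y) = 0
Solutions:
 g(y) = C1 + C2*y^3


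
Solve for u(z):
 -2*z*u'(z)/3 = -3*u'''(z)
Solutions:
 u(z) = C1 + Integral(C2*airyai(6^(1/3)*z/3) + C3*airybi(6^(1/3)*z/3), z)


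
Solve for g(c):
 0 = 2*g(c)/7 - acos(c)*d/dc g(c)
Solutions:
 g(c) = C1*exp(2*Integral(1/acos(c), c)/7)


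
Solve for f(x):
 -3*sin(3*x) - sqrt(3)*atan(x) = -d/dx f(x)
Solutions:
 f(x) = C1 + sqrt(3)*(x*atan(x) - log(x^2 + 1)/2) - cos(3*x)


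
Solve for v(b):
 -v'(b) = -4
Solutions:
 v(b) = C1 + 4*b


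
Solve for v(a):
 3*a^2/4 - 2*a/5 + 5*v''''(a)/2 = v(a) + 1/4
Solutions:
 v(a) = C1*exp(-2^(1/4)*5^(3/4)*a/5) + C2*exp(2^(1/4)*5^(3/4)*a/5) + C3*sin(2^(1/4)*5^(3/4)*a/5) + C4*cos(2^(1/4)*5^(3/4)*a/5) + 3*a^2/4 - 2*a/5 - 1/4


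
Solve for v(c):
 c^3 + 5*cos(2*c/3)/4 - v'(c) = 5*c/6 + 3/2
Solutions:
 v(c) = C1 + c^4/4 - 5*c^2/12 - 3*c/2 + 15*sin(2*c/3)/8


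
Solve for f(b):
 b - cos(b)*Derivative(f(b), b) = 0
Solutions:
 f(b) = C1 + Integral(b/cos(b), b)


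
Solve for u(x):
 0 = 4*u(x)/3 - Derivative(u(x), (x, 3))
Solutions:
 u(x) = C3*exp(6^(2/3)*x/3) + (C1*sin(2^(2/3)*3^(1/6)*x/2) + C2*cos(2^(2/3)*3^(1/6)*x/2))*exp(-6^(2/3)*x/6)


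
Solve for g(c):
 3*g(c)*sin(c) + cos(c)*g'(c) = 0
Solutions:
 g(c) = C1*cos(c)^3


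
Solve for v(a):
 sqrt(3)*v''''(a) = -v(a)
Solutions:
 v(a) = (C1*sin(sqrt(2)*3^(7/8)*a/6) + C2*cos(sqrt(2)*3^(7/8)*a/6))*exp(-sqrt(2)*3^(7/8)*a/6) + (C3*sin(sqrt(2)*3^(7/8)*a/6) + C4*cos(sqrt(2)*3^(7/8)*a/6))*exp(sqrt(2)*3^(7/8)*a/6)


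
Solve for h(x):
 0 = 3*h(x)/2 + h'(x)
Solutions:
 h(x) = C1*exp(-3*x/2)


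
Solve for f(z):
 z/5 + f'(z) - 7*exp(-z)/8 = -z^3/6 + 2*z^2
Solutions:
 f(z) = C1 - z^4/24 + 2*z^3/3 - z^2/10 - 7*exp(-z)/8


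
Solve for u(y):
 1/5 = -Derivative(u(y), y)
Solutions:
 u(y) = C1 - y/5


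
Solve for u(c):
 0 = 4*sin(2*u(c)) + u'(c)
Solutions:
 u(c) = pi - acos((-C1 - exp(16*c))/(C1 - exp(16*c)))/2
 u(c) = acos((-C1 - exp(16*c))/(C1 - exp(16*c)))/2


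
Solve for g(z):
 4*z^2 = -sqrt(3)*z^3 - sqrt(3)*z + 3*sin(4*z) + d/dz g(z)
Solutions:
 g(z) = C1 + sqrt(3)*z^4/4 + 4*z^3/3 + sqrt(3)*z^2/2 + 3*cos(4*z)/4


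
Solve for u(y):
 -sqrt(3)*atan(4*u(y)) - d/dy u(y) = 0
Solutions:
 Integral(1/atan(4*_y), (_y, u(y))) = C1 - sqrt(3)*y


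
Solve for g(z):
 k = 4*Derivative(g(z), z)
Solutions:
 g(z) = C1 + k*z/4


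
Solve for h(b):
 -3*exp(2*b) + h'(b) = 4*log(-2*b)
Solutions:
 h(b) = C1 + 4*b*log(-b) + 4*b*(-1 + log(2)) + 3*exp(2*b)/2


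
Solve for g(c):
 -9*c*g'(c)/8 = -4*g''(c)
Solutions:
 g(c) = C1 + C2*erfi(3*c/8)


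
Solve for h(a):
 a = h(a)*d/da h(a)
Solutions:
 h(a) = -sqrt(C1 + a^2)
 h(a) = sqrt(C1 + a^2)


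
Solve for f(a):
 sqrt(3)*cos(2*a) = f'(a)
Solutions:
 f(a) = C1 + sqrt(3)*sin(2*a)/2


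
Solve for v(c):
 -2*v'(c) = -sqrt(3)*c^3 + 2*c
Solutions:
 v(c) = C1 + sqrt(3)*c^4/8 - c^2/2


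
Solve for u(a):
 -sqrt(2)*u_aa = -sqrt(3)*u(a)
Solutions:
 u(a) = C1*exp(-2^(3/4)*3^(1/4)*a/2) + C2*exp(2^(3/4)*3^(1/4)*a/2)


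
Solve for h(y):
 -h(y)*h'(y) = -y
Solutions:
 h(y) = -sqrt(C1 + y^2)
 h(y) = sqrt(C1 + y^2)


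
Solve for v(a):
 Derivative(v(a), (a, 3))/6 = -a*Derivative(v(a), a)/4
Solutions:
 v(a) = C1 + Integral(C2*airyai(-2^(2/3)*3^(1/3)*a/2) + C3*airybi(-2^(2/3)*3^(1/3)*a/2), a)


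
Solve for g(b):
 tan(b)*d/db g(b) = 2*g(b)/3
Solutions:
 g(b) = C1*sin(b)^(2/3)


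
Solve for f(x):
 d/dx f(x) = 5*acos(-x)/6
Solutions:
 f(x) = C1 + 5*x*acos(-x)/6 + 5*sqrt(1 - x^2)/6


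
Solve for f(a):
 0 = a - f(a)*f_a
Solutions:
 f(a) = -sqrt(C1 + a^2)
 f(a) = sqrt(C1 + a^2)


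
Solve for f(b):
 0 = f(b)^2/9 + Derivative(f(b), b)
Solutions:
 f(b) = 9/(C1 + b)


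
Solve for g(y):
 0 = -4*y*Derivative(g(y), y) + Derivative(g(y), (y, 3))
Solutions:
 g(y) = C1 + Integral(C2*airyai(2^(2/3)*y) + C3*airybi(2^(2/3)*y), y)


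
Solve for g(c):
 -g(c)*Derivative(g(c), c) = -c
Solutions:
 g(c) = -sqrt(C1 + c^2)
 g(c) = sqrt(C1 + c^2)


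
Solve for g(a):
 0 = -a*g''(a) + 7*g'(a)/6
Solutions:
 g(a) = C1 + C2*a^(13/6)


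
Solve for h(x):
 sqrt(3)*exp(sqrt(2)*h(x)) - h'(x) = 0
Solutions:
 h(x) = sqrt(2)*(2*log(-1/(C1 + sqrt(3)*x)) - log(2))/4


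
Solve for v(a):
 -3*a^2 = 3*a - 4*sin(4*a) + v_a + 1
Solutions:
 v(a) = C1 - a^3 - 3*a^2/2 - a - cos(4*a)


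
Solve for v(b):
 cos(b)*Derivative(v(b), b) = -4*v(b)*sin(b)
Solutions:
 v(b) = C1*cos(b)^4


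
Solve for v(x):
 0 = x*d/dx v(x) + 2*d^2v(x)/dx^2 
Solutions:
 v(x) = C1 + C2*erf(x/2)


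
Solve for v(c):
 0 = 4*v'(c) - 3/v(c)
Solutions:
 v(c) = -sqrt(C1 + 6*c)/2
 v(c) = sqrt(C1 + 6*c)/2


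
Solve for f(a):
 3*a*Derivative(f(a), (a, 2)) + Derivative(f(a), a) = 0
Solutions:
 f(a) = C1 + C2*a^(2/3)


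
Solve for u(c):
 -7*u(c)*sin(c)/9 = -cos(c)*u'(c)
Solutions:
 u(c) = C1/cos(c)^(7/9)


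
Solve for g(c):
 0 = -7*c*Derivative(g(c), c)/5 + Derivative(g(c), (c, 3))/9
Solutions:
 g(c) = C1 + Integral(C2*airyai(5^(2/3)*63^(1/3)*c/5) + C3*airybi(5^(2/3)*63^(1/3)*c/5), c)


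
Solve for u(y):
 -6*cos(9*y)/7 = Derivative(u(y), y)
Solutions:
 u(y) = C1 - 2*sin(9*y)/21


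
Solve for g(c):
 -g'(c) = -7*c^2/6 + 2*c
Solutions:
 g(c) = C1 + 7*c^3/18 - c^2


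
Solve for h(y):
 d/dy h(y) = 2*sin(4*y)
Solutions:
 h(y) = C1 - cos(4*y)/2


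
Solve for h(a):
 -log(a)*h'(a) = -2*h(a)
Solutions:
 h(a) = C1*exp(2*li(a))


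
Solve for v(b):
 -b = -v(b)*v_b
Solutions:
 v(b) = -sqrt(C1 + b^2)
 v(b) = sqrt(C1 + b^2)


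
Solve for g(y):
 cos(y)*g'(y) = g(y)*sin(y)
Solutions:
 g(y) = C1/cos(y)


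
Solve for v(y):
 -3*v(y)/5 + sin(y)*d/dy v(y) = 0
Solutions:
 v(y) = C1*(cos(y) - 1)^(3/10)/(cos(y) + 1)^(3/10)


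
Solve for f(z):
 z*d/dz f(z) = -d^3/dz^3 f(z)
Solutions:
 f(z) = C1 + Integral(C2*airyai(-z) + C3*airybi(-z), z)


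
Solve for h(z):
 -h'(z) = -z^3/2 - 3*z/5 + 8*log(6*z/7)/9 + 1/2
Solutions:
 h(z) = C1 + z^4/8 + 3*z^2/10 - 8*z*log(z)/9 - 8*z*log(6)/9 + 7*z/18 + 8*z*log(7)/9


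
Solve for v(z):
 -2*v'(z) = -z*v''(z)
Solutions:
 v(z) = C1 + C2*z^3


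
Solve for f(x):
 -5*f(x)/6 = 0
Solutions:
 f(x) = 0


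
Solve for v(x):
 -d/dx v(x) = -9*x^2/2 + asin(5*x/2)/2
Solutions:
 v(x) = C1 + 3*x^3/2 - x*asin(5*x/2)/2 - sqrt(4 - 25*x^2)/10


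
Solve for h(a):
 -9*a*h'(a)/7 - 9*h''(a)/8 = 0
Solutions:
 h(a) = C1 + C2*erf(2*sqrt(7)*a/7)


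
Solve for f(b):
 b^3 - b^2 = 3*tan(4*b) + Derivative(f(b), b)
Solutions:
 f(b) = C1 + b^4/4 - b^3/3 + 3*log(cos(4*b))/4


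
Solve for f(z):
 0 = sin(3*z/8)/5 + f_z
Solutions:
 f(z) = C1 + 8*cos(3*z/8)/15


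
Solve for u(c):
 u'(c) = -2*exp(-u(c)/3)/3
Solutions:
 u(c) = 3*log(C1 - 2*c/9)


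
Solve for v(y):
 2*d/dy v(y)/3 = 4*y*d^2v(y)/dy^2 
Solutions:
 v(y) = C1 + C2*y^(7/6)


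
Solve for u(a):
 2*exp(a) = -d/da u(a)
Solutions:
 u(a) = C1 - 2*exp(a)


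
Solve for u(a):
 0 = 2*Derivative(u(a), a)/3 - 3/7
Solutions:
 u(a) = C1 + 9*a/14


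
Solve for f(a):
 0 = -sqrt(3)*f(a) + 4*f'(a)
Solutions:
 f(a) = C1*exp(sqrt(3)*a/4)


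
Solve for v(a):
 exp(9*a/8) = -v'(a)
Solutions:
 v(a) = C1 - 8*exp(9*a/8)/9


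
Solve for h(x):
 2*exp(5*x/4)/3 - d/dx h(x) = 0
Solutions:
 h(x) = C1 + 8*exp(5*x/4)/15


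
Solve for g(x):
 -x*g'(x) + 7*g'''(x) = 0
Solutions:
 g(x) = C1 + Integral(C2*airyai(7^(2/3)*x/7) + C3*airybi(7^(2/3)*x/7), x)


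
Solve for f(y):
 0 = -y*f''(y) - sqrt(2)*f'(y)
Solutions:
 f(y) = C1 + C2*y^(1 - sqrt(2))


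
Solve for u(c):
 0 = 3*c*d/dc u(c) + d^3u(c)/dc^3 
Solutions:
 u(c) = C1 + Integral(C2*airyai(-3^(1/3)*c) + C3*airybi(-3^(1/3)*c), c)


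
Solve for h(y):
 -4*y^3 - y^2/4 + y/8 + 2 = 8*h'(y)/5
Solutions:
 h(y) = C1 - 5*y^4/8 - 5*y^3/96 + 5*y^2/128 + 5*y/4


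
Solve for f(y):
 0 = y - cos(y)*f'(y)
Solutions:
 f(y) = C1 + Integral(y/cos(y), y)


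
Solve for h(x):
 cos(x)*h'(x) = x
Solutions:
 h(x) = C1 + Integral(x/cos(x), x)


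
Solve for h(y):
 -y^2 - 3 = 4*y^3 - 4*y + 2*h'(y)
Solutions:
 h(y) = C1 - y^4/2 - y^3/6 + y^2 - 3*y/2


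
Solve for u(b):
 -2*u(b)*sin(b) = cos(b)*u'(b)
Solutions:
 u(b) = C1*cos(b)^2


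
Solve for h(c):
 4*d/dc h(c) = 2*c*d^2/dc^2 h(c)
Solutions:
 h(c) = C1 + C2*c^3


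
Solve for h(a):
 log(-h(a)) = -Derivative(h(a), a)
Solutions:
 -li(-h(a)) = C1 - a


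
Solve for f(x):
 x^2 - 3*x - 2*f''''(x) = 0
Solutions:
 f(x) = C1 + C2*x + C3*x^2 + C4*x^3 + x^6/720 - x^5/80


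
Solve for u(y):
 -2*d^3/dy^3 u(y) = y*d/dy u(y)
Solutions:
 u(y) = C1 + Integral(C2*airyai(-2^(2/3)*y/2) + C3*airybi(-2^(2/3)*y/2), y)


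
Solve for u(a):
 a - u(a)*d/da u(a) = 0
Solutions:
 u(a) = -sqrt(C1 + a^2)
 u(a) = sqrt(C1 + a^2)


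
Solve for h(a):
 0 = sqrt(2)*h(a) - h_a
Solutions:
 h(a) = C1*exp(sqrt(2)*a)


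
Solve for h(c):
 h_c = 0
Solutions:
 h(c) = C1


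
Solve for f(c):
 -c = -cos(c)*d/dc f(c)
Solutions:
 f(c) = C1 + Integral(c/cos(c), c)


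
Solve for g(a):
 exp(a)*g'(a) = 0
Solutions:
 g(a) = C1


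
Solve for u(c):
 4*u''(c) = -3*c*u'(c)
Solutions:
 u(c) = C1 + C2*erf(sqrt(6)*c/4)


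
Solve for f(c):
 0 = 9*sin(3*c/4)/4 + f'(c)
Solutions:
 f(c) = C1 + 3*cos(3*c/4)


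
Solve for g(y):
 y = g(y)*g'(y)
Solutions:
 g(y) = -sqrt(C1 + y^2)
 g(y) = sqrt(C1 + y^2)


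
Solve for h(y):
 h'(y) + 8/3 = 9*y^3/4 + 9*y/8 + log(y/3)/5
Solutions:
 h(y) = C1 + 9*y^4/16 + 9*y^2/16 + y*log(y)/5 - 43*y/15 - y*log(3)/5


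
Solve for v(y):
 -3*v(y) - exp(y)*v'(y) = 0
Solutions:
 v(y) = C1*exp(3*exp(-y))


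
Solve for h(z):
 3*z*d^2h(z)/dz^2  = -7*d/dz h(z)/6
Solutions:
 h(z) = C1 + C2*z^(11/18)


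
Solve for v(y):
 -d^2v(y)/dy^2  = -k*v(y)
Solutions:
 v(y) = C1*exp(-sqrt(k)*y) + C2*exp(sqrt(k)*y)


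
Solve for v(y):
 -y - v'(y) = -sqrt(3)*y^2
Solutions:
 v(y) = C1 + sqrt(3)*y^3/3 - y^2/2


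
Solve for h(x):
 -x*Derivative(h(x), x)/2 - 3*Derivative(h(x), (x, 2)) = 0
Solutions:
 h(x) = C1 + C2*erf(sqrt(3)*x/6)


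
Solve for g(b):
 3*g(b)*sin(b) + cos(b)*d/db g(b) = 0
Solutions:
 g(b) = C1*cos(b)^3


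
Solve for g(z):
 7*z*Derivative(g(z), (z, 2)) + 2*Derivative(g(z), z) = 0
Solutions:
 g(z) = C1 + C2*z^(5/7)


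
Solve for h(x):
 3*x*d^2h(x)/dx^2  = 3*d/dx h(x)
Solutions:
 h(x) = C1 + C2*x^2


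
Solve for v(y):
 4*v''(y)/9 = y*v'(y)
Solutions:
 v(y) = C1 + C2*erfi(3*sqrt(2)*y/4)


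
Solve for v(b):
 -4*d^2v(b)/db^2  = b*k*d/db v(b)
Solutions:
 v(b) = Piecewise((-sqrt(2)*sqrt(pi)*C1*erf(sqrt(2)*b*sqrt(k)/4)/sqrt(k) - C2, (k > 0) | (k < 0)), (-C1*b - C2, True))


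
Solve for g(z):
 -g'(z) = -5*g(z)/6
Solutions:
 g(z) = C1*exp(5*z/6)


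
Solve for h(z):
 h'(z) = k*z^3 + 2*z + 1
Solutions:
 h(z) = C1 + k*z^4/4 + z^2 + z


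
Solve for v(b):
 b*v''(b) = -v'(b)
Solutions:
 v(b) = C1 + C2*log(b)


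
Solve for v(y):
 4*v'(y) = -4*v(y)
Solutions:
 v(y) = C1*exp(-y)


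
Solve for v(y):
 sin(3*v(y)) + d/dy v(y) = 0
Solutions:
 v(y) = -acos((-C1 - exp(6*y))/(C1 - exp(6*y)))/3 + 2*pi/3
 v(y) = acos((-C1 - exp(6*y))/(C1 - exp(6*y)))/3


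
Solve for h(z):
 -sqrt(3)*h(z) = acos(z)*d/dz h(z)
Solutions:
 h(z) = C1*exp(-sqrt(3)*Integral(1/acos(z), z))


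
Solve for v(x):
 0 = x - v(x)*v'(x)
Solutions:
 v(x) = -sqrt(C1 + x^2)
 v(x) = sqrt(C1 + x^2)


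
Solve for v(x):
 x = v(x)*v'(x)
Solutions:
 v(x) = -sqrt(C1 + x^2)
 v(x) = sqrt(C1 + x^2)


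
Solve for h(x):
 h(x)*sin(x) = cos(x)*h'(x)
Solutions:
 h(x) = C1/cos(x)


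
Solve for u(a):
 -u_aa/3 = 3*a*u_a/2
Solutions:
 u(a) = C1 + C2*erf(3*a/2)


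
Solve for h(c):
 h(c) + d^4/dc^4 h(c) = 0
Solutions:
 h(c) = (C1*sin(sqrt(2)*c/2) + C2*cos(sqrt(2)*c/2))*exp(-sqrt(2)*c/2) + (C3*sin(sqrt(2)*c/2) + C4*cos(sqrt(2)*c/2))*exp(sqrt(2)*c/2)


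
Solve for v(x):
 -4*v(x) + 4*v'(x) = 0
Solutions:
 v(x) = C1*exp(x)


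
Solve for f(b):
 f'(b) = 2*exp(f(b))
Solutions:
 f(b) = log(-1/(C1 + 2*b))


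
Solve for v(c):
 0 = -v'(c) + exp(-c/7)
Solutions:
 v(c) = C1 - 7*exp(-c/7)


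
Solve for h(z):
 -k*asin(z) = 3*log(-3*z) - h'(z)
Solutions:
 h(z) = C1 + k*(z*asin(z) + sqrt(1 - z^2)) + 3*z*log(-z) - 3*z + 3*z*log(3)


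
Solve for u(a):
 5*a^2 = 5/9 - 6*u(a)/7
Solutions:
 u(a) = 35/54 - 35*a^2/6


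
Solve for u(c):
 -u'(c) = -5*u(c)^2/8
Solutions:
 u(c) = -8/(C1 + 5*c)


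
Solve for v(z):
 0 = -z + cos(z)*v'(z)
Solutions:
 v(z) = C1 + Integral(z/cos(z), z)


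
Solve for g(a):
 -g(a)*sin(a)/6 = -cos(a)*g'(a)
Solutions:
 g(a) = C1/cos(a)^(1/6)


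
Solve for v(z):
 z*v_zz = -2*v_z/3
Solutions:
 v(z) = C1 + C2*z^(1/3)


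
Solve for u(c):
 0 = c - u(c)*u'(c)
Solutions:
 u(c) = -sqrt(C1 + c^2)
 u(c) = sqrt(C1 + c^2)


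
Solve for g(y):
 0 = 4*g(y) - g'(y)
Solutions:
 g(y) = C1*exp(4*y)


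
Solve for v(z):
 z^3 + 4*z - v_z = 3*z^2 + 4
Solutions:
 v(z) = C1 + z^4/4 - z^3 + 2*z^2 - 4*z


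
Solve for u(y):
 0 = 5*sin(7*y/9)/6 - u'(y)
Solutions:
 u(y) = C1 - 15*cos(7*y/9)/14


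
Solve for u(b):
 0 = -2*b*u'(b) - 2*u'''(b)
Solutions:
 u(b) = C1 + Integral(C2*airyai(-b) + C3*airybi(-b), b)


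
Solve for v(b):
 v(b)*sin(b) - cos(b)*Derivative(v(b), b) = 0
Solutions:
 v(b) = C1/cos(b)


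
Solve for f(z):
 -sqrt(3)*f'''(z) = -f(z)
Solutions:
 f(z) = C3*exp(3^(5/6)*z/3) + (C1*sin(3^(1/3)*z/2) + C2*cos(3^(1/3)*z/2))*exp(-3^(5/6)*z/6)


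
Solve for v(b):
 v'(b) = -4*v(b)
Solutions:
 v(b) = C1*exp(-4*b)


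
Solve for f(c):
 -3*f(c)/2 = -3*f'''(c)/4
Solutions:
 f(c) = C3*exp(2^(1/3)*c) + (C1*sin(2^(1/3)*sqrt(3)*c/2) + C2*cos(2^(1/3)*sqrt(3)*c/2))*exp(-2^(1/3)*c/2)


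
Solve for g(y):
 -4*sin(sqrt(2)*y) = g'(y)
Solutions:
 g(y) = C1 + 2*sqrt(2)*cos(sqrt(2)*y)


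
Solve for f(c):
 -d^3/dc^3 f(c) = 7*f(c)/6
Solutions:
 f(c) = C3*exp(-6^(2/3)*7^(1/3)*c/6) + (C1*sin(2^(2/3)*3^(1/6)*7^(1/3)*c/4) + C2*cos(2^(2/3)*3^(1/6)*7^(1/3)*c/4))*exp(6^(2/3)*7^(1/3)*c/12)


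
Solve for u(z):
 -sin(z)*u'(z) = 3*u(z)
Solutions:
 u(z) = C1*(cos(z) + 1)^(3/2)/(cos(z) - 1)^(3/2)


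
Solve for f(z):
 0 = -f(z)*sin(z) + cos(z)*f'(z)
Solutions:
 f(z) = C1/cos(z)


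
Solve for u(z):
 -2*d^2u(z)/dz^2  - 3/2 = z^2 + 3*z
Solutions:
 u(z) = C1 + C2*z - z^4/24 - z^3/4 - 3*z^2/8
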